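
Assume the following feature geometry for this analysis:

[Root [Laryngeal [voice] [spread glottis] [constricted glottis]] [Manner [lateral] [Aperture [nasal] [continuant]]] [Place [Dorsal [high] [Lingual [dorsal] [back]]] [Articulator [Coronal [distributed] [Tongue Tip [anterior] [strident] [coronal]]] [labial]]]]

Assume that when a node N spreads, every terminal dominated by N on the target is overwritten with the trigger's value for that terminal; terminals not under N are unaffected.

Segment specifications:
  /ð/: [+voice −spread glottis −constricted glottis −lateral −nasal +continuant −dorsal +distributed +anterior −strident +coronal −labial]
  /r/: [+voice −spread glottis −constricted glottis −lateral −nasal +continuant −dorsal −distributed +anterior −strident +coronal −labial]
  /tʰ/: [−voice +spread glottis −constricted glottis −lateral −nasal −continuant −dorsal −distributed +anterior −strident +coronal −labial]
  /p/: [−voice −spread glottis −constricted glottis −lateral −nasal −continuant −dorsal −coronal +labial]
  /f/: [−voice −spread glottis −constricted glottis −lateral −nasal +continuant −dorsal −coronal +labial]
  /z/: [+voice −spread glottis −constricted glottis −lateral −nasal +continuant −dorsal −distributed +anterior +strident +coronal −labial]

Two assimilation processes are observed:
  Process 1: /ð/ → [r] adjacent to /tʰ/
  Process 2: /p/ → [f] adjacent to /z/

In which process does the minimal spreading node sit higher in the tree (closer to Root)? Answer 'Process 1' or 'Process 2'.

In Process 1, [distributed] changes, so the minimal spreading node is [distributed] at depth 4.
Process 2 alters [continuant]; the lowest dominating node is [continuant] (depth 3 from Root).
Depth 3 < depth 4; Process 2 involves the structurally higher constituent [continuant].

Process 2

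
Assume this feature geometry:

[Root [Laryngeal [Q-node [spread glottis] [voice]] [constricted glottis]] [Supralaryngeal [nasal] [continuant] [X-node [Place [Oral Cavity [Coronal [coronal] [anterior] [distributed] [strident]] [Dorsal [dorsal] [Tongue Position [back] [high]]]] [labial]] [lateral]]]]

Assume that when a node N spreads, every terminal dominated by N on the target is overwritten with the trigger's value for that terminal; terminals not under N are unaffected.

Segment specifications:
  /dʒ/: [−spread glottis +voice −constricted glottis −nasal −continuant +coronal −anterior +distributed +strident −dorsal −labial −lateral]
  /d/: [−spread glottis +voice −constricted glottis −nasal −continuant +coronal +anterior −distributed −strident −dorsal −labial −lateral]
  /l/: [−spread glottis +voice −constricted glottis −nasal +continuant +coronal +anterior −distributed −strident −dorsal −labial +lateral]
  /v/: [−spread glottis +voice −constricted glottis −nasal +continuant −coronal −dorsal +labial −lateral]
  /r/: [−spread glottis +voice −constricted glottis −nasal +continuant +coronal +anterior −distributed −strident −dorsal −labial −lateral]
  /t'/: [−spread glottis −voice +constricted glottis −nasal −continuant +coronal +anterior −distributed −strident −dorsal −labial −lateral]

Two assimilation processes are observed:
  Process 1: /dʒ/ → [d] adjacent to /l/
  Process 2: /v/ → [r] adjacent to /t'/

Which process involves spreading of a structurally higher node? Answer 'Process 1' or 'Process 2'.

In Process 1, [anterior], [distributed], [strident] change, so the minimal spreading node is Coronal at depth 5.
In Process 2, [labial], [coronal], [anterior], [distributed], [strident] change, so the minimal spreading node is Place at depth 3.
Place (depth 3) sits above Coronal (depth 5), making Process 2 the one with the higher spreading node.

Process 2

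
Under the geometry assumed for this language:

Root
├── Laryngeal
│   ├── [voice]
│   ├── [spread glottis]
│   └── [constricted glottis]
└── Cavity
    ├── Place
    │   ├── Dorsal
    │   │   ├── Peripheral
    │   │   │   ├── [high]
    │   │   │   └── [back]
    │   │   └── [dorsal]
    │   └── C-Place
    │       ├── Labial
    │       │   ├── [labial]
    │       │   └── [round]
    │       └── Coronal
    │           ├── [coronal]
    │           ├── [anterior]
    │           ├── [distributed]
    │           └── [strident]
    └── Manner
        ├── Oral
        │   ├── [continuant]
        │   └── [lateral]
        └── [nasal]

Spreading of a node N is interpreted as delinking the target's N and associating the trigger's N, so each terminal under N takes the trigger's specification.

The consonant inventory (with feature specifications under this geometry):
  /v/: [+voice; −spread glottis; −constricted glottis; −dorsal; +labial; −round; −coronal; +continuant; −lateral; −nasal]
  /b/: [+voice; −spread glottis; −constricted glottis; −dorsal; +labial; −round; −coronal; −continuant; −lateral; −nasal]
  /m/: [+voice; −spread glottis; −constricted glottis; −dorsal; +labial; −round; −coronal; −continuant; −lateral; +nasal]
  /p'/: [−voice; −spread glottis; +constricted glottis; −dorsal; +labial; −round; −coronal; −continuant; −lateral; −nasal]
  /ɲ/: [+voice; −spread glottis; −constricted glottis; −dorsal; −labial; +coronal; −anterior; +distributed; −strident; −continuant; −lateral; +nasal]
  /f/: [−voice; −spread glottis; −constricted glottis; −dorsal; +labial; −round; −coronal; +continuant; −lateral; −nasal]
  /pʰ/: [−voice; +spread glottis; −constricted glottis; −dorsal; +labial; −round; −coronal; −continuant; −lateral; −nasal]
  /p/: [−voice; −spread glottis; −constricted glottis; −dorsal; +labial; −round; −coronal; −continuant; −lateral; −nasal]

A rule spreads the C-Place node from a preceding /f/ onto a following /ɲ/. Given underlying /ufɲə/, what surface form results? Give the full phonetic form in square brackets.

The C-Place node dominates the terminals [labial], [round], [coronal], [anterior], [distributed], [strident].
After delinking /ɲ/'s C-Place and linking /f/'s, the affected terminals become [+labial], [−round], [−coronal]; [voice], [spread glottis], [constricted glottis], … (outside C-Place) are retained from /ɲ/.
The resulting bundle matches /m/ in the inventory; substituting it for /ɲ/ gives [ufmə].

[ufmə]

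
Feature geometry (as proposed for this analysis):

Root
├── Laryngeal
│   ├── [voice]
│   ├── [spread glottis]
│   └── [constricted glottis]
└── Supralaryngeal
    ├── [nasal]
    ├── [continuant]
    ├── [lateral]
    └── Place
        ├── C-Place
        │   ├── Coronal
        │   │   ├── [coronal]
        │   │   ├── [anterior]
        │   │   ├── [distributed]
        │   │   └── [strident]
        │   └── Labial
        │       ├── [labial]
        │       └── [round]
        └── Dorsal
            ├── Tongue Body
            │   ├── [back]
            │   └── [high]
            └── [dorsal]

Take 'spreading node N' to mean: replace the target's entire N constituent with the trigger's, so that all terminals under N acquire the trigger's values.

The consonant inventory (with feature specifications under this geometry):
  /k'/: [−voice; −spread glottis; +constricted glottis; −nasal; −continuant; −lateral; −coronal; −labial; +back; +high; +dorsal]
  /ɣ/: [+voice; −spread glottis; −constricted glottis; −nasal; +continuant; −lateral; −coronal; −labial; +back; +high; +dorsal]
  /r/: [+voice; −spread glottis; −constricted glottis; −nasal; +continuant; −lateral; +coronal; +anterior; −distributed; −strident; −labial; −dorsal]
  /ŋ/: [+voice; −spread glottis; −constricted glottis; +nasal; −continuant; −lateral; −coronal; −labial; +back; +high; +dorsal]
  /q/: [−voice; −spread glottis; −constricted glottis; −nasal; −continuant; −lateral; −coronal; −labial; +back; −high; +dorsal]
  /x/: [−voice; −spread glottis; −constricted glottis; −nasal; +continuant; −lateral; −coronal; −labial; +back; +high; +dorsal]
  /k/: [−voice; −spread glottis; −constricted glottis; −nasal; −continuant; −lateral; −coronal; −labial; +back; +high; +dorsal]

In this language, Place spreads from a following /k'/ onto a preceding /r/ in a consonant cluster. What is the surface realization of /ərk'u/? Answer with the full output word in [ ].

Terminals under Place in this geometry: [coronal], [anterior], [distributed], [strident], [labial], [round], [back], [high], [dorsal].
Spreading Place from /k'/ onto /r/ replaces those values with /k'/'s: [−coronal], [−labial], [+back], [+high], [+dorsal]. Features outside Place ([voice], [spread glottis], [constricted glottis], …) stay as in /r/.
The resulting bundle matches /ɣ/ in the inventory; substituting it for /r/ gives [əɣk'u].

[əɣk'u]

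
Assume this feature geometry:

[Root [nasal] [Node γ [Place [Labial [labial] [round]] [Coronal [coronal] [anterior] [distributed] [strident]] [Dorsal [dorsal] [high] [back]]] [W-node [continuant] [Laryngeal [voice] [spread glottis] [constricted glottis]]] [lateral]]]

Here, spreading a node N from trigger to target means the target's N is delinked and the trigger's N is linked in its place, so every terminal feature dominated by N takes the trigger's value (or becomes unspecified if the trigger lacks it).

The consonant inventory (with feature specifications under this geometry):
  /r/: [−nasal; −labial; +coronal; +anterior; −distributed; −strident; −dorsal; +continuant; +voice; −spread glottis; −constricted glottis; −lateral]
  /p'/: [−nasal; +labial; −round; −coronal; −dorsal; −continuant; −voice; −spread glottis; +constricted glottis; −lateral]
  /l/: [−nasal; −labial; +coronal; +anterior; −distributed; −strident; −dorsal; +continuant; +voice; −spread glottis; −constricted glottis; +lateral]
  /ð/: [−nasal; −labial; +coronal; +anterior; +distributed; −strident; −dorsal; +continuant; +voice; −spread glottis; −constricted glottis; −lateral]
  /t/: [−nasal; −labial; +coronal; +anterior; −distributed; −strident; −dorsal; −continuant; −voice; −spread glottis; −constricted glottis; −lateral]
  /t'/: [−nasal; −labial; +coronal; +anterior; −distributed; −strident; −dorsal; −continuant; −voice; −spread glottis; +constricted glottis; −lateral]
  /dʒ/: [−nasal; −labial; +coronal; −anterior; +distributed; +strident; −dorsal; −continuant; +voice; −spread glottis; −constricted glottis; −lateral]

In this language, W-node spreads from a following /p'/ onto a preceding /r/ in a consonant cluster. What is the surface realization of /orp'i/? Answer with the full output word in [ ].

[ot'p'i]

W-node immediately or transitively dominates [continuant], [voice], [spread glottis], [constricted glottis].
The target acquires /p'/'s values for everything under W-node — [−continuant], [−voice], [−spread glottis], [+constricted glottis] — while keeping its own [nasal], [labial], [coronal], ….
This feature bundle is that of [t'], so /orp'i/ surfaces as [ot'p'i].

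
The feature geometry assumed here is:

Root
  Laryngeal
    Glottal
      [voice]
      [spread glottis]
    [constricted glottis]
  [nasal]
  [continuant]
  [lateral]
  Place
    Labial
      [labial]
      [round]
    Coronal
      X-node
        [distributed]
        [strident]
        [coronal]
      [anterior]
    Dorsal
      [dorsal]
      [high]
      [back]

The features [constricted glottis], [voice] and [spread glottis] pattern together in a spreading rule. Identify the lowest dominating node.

Laryngeal

[constricted glottis] lies under Laryngeal (below Laryngeal).
[voice] lies under Glottal (below Laryngeal).
[spread glottis] lies under Glottal (below Laryngeal).
The listed terminals split across distinct daughters of Laryngeal, so Laryngeal itself is the smallest node containing them all.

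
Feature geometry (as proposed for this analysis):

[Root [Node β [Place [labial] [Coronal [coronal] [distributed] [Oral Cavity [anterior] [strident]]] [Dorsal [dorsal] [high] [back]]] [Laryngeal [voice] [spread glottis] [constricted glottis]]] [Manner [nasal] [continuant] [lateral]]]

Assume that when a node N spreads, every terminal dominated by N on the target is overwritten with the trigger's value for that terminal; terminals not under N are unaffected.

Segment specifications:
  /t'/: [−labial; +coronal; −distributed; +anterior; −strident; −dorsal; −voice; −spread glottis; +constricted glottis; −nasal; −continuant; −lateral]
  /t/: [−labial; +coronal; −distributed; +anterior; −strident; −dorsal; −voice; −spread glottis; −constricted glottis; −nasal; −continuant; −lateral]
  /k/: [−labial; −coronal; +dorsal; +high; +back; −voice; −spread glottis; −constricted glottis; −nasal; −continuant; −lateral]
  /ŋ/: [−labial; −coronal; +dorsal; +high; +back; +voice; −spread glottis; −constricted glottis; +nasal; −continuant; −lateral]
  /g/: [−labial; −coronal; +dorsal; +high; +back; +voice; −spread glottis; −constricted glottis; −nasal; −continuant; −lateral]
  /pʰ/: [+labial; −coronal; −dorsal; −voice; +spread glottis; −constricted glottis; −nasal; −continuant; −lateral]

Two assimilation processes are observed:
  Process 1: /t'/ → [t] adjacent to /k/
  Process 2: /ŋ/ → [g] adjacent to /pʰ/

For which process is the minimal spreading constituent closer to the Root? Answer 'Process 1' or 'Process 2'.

Process 1: the feature that changes is [constricted glottis]; the minimal node is [constricted glottis] (depth 3).
Process 2: the feature that changes is [nasal]; the minimal node is [nasal] (depth 2).
[nasal] is closer to Root than [constricted glottis], so Process 2 spreads the higher node.

Process 2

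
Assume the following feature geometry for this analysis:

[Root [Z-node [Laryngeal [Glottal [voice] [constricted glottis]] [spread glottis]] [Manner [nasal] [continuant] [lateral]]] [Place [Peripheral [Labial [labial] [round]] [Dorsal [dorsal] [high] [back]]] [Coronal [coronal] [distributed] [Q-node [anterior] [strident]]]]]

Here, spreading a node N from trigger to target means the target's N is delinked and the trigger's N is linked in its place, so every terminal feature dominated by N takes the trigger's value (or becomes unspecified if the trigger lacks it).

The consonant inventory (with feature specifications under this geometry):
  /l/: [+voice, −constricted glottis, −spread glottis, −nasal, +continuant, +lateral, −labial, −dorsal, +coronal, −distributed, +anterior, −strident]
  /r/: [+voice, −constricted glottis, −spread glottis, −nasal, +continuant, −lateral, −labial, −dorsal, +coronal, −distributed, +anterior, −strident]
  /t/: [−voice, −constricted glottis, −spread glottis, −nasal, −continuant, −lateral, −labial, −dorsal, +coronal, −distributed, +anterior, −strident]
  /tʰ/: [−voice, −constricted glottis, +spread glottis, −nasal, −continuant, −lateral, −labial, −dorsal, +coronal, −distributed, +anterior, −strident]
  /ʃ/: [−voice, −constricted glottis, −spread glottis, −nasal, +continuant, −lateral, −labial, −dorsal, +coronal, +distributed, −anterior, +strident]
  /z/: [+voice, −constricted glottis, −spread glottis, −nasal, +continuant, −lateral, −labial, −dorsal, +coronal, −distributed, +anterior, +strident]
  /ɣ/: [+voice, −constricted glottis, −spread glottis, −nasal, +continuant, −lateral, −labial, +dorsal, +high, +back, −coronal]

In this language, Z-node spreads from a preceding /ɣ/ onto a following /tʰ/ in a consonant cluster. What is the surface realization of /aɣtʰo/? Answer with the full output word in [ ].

[aɣro]

The Z-node node dominates the terminals [voice], [constricted glottis], [spread glottis], [nasal], [continuant], [lateral].
Spreading Z-node from /ɣ/ onto /tʰ/ replaces those values with /ɣ/'s: [+voice], [−constricted glottis], [−spread glottis], [−nasal], [+continuant], [−lateral]. Features outside Z-node ([labial], [dorsal], [coronal], …) stay as in /tʰ/.
Among the inventory, only /r/ has exactly this specification, giving the surface form [aɣro].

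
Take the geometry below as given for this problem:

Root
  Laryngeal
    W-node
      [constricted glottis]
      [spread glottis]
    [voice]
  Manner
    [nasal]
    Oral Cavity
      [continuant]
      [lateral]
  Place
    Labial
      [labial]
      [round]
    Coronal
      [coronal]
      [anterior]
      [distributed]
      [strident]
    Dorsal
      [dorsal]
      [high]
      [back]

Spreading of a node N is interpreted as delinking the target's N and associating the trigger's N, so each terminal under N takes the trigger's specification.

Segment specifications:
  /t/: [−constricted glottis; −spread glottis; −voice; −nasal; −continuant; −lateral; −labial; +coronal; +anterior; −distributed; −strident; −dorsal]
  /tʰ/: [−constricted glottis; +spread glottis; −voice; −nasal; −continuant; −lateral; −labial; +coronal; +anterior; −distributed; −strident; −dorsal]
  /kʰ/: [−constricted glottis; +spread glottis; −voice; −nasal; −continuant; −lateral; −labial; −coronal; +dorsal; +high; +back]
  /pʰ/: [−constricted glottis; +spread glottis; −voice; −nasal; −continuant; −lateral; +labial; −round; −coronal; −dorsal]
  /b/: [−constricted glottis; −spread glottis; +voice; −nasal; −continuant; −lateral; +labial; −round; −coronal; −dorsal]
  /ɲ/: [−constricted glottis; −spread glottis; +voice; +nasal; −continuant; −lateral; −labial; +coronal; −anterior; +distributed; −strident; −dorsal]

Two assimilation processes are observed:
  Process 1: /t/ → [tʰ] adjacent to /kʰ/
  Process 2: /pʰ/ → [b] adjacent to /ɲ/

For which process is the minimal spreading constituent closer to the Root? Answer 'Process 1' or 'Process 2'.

Process 2

In Process 1, [spread glottis] changes, so the minimal spreading node is [spread glottis] at depth 3.
Process 2: the features that change are [voice], [spread glottis]; the minimal node is Laryngeal (depth 1).
Depth 1 < depth 3; Process 2 involves the structurally higher constituent Laryngeal.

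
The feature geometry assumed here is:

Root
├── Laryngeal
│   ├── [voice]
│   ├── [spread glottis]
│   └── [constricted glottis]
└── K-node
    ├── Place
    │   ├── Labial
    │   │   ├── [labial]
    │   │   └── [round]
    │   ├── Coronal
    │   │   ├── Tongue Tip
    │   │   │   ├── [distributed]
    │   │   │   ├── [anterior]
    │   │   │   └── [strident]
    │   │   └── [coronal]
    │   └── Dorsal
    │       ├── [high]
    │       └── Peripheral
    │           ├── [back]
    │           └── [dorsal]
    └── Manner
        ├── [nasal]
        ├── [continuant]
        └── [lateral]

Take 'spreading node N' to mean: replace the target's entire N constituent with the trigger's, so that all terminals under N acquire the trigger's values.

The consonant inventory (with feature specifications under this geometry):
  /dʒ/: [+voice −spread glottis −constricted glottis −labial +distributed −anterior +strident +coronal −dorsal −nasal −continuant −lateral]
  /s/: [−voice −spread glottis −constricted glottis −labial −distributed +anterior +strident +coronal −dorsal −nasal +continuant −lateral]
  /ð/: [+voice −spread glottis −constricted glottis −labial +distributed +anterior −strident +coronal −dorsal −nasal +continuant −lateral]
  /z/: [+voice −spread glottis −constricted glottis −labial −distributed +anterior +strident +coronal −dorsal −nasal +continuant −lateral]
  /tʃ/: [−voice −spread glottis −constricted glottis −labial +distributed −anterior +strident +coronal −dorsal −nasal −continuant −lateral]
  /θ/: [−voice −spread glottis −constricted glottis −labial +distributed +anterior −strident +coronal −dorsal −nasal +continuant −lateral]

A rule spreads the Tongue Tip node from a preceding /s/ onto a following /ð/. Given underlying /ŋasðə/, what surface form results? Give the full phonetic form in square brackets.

[ŋaszə]

The Tongue Tip node dominates the terminals [distributed], [anterior], [strident].
Spreading Tongue Tip from /s/ onto /ð/ replaces those values with /s/'s: [−distributed], [+anterior], [+strident]. Features outside Tongue Tip ([voice], [spread glottis], [constricted glottis], …) stay as in /ð/.
The resulting bundle matches /z/ in the inventory; substituting it for /ð/ gives [ŋaszə].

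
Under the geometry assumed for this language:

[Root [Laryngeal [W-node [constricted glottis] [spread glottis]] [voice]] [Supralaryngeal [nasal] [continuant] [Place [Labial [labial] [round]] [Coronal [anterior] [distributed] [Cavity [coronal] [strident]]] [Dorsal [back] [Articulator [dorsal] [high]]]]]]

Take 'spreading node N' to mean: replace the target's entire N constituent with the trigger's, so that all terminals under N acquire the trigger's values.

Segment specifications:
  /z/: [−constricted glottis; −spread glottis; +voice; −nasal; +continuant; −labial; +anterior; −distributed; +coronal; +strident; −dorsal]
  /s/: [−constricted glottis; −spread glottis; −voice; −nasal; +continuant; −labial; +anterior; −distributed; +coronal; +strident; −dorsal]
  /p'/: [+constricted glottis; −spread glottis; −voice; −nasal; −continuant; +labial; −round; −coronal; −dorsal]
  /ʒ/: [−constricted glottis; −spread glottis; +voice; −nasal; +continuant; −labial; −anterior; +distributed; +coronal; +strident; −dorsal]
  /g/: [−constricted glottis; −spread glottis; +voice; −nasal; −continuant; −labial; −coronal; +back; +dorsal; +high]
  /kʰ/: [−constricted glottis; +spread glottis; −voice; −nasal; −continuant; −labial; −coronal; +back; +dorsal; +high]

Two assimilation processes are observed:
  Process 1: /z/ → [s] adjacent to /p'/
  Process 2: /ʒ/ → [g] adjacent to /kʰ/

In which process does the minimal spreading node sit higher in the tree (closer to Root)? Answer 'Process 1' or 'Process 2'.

Process 2

Process 1: the feature that changes is [voice]; the minimal node is [voice] (depth 2).
In Process 2, [continuant], [coronal], [anterior], [distributed], [strident], [dorsal], [high], [back] change, so the minimal spreading node is Supralaryngeal at depth 1.
Depth 1 < depth 2; Process 2 involves the structurally higher constituent Supralaryngeal.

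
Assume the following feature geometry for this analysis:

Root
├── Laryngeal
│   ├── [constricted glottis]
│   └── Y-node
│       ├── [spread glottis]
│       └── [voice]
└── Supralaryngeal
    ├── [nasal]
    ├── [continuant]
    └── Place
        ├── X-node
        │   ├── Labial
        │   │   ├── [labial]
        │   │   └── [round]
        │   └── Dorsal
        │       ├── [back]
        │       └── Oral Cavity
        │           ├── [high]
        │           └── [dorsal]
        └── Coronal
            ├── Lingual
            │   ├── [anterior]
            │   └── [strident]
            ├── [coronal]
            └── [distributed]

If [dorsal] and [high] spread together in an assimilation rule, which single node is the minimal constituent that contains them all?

[dorsal] is immediately dominated by Oral Cavity.
[high] is immediately dominated by Oral Cavity.
The listed terminals split across distinct daughters of Oral Cavity, so Oral Cavity itself is the smallest node containing them all.

Oral Cavity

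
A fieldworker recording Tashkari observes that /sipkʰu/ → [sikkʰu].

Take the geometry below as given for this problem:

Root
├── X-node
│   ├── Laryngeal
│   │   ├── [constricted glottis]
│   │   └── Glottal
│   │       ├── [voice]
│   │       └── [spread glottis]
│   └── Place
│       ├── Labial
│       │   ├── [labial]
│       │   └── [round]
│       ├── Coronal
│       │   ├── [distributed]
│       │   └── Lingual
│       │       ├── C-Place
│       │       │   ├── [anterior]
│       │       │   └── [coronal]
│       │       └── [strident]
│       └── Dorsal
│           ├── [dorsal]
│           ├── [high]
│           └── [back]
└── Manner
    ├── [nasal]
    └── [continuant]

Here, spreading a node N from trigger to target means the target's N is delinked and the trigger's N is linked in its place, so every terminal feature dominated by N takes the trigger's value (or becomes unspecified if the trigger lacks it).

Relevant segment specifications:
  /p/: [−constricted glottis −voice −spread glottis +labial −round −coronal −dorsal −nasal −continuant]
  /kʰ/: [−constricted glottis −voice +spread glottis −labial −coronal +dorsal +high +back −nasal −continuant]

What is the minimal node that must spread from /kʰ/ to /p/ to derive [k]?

The alternation /p/ → [k] changes [labial], [round], [dorsal], [high], [back] and nothing else.
The smallest constituent containing every changed terminal is Place — each of its daughters lacks at least one of the affected features.
Spreading Place from /kʰ/ overwrites each of those terminals with /kʰ/'s values, yielding exactly [k].
Since [spread glottis] is preserved even though /kʰ/ disagrees there, no node above Place spread.

Place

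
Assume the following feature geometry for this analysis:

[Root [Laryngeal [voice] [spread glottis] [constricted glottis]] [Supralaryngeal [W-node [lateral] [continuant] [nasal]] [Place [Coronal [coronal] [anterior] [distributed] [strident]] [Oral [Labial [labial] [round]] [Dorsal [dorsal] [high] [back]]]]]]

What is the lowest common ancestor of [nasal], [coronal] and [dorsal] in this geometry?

Supralaryngeal

[nasal]: Root → Supralaryngeal → W-node → [nasal].
[coronal]: Root → Supralaryngeal → Place → Coronal → [coronal].
[dorsal]: Root → Supralaryngeal → Place → Oral → Dorsal → [dorsal].
Supralaryngeal is the lowest common ancestor — every listed feature sits under it, and no single subconstituent of Supralaryngeal covers them all.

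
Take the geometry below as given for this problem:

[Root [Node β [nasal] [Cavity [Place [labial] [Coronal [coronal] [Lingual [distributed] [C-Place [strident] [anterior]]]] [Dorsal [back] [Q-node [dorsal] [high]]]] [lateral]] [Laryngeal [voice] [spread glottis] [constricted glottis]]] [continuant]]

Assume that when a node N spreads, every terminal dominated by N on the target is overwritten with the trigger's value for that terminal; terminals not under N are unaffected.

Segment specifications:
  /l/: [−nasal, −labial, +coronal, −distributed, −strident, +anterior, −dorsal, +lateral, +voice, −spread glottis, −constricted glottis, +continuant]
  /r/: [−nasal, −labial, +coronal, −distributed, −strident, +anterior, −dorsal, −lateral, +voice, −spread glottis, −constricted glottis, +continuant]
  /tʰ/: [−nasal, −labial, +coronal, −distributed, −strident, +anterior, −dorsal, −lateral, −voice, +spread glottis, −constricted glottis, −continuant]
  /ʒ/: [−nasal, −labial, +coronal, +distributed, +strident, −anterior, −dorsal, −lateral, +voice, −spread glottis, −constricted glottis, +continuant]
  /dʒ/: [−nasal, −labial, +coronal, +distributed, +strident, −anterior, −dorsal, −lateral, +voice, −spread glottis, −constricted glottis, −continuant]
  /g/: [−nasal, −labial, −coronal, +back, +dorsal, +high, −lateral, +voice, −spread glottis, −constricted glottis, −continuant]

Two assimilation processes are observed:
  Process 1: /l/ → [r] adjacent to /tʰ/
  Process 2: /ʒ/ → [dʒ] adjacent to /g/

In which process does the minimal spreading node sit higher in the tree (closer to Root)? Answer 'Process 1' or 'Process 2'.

Process 2

Process 1 alters [lateral]; the lowest dominating node is [lateral] (depth 3 from Root).
In Process 2, [continuant] changes, so the minimal spreading node is [continuant] at depth 1.
[continuant] (depth 1) sits above [lateral] (depth 3), making Process 2 the one with the higher spreading node.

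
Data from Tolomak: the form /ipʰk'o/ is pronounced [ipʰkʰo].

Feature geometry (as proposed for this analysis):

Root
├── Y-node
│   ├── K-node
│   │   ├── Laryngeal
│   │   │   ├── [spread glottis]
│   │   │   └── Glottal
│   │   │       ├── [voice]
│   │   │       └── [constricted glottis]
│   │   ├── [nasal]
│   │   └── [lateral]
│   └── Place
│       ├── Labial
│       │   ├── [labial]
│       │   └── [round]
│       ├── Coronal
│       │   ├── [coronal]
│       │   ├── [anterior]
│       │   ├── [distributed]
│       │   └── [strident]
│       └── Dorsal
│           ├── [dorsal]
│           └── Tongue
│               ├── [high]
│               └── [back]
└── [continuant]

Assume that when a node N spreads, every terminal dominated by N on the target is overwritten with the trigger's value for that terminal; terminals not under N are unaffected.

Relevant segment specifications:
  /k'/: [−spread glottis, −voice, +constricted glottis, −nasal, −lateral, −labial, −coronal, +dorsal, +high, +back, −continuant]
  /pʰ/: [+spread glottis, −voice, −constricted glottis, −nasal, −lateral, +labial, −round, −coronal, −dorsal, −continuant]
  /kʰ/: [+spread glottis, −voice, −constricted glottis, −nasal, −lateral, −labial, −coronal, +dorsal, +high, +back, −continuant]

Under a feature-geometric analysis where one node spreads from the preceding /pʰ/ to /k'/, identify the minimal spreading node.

Comparing /k'/ with its surface form [kʰ], the features that change are [spread glottis], [constricted glottis].
Tracing each changed feature up the tree, the paths first meet at Laryngeal; any lower node misses at least one of them.
Delinking /k'/'s Laryngeal and associating /pʰ/'s Laryngeal gives precisely the feature bundle of [kʰ].
[labial], [dorsal] stay as in /k'/ although /pʰ/ differs there, so no node dominating them spread; among the remaining candidates Laryngeal is the lowest that derives the output.

Laryngeal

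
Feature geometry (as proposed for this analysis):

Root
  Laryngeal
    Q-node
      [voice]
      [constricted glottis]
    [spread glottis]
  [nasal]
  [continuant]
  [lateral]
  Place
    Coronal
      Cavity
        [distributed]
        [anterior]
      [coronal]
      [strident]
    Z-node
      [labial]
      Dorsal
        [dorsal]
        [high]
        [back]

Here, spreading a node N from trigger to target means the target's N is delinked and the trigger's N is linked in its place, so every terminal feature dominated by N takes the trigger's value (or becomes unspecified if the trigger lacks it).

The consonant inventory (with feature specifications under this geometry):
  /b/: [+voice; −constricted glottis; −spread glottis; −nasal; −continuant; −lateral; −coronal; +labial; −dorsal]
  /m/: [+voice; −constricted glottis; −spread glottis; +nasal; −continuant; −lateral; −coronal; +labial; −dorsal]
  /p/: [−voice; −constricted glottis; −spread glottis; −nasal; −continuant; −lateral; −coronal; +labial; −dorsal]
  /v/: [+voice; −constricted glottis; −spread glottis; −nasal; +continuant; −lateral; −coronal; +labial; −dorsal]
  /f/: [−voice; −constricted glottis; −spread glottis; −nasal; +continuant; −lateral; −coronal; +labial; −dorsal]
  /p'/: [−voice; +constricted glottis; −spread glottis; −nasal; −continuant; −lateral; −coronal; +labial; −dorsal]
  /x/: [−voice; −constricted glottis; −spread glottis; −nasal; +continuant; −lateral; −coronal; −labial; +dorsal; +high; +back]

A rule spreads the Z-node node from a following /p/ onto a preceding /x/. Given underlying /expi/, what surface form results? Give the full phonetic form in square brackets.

[efpi]

Terminals under Z-node in this geometry: [labial], [dorsal], [high], [back].
The target acquires /p/'s values for everything under Z-node — [+labial], [−dorsal] — while keeping its own [voice], [constricted glottis], [spread glottis], ….
Among the inventory, only /f/ has exactly this specification, giving the surface form [efpi].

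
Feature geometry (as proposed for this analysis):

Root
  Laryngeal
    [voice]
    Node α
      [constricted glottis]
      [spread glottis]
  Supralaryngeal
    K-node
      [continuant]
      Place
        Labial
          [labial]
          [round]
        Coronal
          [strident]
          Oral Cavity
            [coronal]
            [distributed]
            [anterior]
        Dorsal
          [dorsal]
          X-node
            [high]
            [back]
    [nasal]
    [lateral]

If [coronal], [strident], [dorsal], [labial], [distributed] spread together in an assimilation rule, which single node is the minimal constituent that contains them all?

Place

[coronal] is immediately dominated by Oral Cavity.
[strident] is immediately dominated by Coronal.
[dorsal] is immediately dominated by Dorsal.
[labial] is immediately dominated by Labial.
[distributed] is immediately dominated by Oral Cavity.
Place is the lowest common ancestor — every listed feature sits under it, and no single subconstituent of Place covers them all.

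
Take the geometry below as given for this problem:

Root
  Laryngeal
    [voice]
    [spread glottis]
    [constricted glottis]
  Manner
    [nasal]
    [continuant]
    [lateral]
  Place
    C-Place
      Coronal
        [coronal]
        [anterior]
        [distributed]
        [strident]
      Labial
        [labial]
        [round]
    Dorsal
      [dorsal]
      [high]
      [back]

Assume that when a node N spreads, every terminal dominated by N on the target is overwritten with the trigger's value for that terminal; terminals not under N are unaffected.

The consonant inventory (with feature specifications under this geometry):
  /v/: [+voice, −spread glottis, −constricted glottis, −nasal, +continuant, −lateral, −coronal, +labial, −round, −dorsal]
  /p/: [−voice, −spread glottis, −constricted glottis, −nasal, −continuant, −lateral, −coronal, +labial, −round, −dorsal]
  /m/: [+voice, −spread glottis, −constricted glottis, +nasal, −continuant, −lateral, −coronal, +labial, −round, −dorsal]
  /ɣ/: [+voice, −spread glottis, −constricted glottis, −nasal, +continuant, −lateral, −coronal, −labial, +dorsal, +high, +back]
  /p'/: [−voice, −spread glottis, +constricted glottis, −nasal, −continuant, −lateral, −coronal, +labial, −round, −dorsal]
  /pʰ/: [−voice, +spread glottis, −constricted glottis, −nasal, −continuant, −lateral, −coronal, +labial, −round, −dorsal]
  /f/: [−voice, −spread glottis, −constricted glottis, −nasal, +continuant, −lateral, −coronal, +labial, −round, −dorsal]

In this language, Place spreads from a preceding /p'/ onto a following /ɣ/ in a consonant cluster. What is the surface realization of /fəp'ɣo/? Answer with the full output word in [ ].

[fəp'vo]

Place immediately or transitively dominates [coronal], [anterior], [distributed], [strident], [labial], [round], [dorsal], [high], [back].
After delinking /ɣ/'s Place and linking /p'/'s, the affected terminals become [−coronal], [+labial], [−round], [−dorsal]; [voice], [spread glottis], [constricted glottis], … (outside Place) are retained from /ɣ/.
This feature bundle is that of [v], so /fəp'ɣo/ surfaces as [fəp'vo].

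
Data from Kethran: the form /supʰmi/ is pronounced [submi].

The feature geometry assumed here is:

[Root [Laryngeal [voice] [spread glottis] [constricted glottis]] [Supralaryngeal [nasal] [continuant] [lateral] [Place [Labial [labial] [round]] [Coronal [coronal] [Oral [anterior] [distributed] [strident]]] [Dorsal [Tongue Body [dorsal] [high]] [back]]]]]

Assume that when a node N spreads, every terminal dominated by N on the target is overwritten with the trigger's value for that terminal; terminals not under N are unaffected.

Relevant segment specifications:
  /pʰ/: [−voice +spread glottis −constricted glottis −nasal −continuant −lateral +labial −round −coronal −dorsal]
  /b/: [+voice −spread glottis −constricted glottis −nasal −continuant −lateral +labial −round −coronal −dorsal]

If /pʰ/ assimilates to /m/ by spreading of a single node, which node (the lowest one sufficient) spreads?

Laryngeal

Feature comparison: [voice], [spread glottis] differ between /pʰ/ and [b]; the remaining terminals match.
The smallest constituent containing every changed terminal is Laryngeal — each of its daughters lacks at least one of the affected features.
If Laryngeal spreads, every terminal under it takes /m/'s value, producing [b] as observed.
Since [nasal] is preserved even though /m/ disagrees there, no node above Laryngeal spread.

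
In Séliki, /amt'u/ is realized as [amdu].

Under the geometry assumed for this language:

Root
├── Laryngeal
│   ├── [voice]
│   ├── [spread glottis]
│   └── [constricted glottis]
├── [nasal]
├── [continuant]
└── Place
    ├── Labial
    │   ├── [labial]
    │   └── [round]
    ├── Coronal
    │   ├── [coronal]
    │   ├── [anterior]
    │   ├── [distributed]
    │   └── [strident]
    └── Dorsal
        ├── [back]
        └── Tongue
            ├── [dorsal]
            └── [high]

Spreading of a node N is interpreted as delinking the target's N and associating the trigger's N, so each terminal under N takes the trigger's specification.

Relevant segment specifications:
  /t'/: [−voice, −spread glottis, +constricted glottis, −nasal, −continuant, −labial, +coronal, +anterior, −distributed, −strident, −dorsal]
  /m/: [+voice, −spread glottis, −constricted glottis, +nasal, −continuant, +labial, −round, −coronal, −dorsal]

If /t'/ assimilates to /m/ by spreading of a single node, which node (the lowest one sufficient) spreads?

Feature comparison: [voice], [constricted glottis] differ between /t'/ and [d]; the remaining terminals match.
The smallest constituent containing every changed terminal is Laryngeal — each of its daughters lacks at least one of the affected features.
Spreading Laryngeal from /m/ overwrites each of those terminals with /m/'s values, yielding exactly [d].
Since [nasal], [labial] are preserved even though /m/ disagrees there, no node above Laryngeal spread.

Laryngeal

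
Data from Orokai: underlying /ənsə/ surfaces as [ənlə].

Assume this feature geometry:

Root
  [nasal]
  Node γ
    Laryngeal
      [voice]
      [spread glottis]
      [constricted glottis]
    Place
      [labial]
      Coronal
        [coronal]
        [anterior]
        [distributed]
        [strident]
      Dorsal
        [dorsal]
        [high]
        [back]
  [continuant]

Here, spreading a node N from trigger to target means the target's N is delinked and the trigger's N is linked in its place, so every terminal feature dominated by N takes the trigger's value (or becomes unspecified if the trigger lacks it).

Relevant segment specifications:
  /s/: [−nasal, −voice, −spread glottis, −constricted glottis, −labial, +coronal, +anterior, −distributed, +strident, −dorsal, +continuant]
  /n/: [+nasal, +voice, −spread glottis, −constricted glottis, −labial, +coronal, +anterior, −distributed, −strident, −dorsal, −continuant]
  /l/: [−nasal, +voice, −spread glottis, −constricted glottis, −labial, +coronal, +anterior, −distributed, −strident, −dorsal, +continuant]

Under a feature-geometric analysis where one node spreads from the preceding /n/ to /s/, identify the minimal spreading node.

Feature comparison: [voice], [strident] differ between /s/ and [l]; the remaining terminals match.
The smallest constituent containing every changed terminal is Node γ — each of its daughters lacks at least one of the affected features.
If Node γ spreads, every terminal under it takes /n/'s value, producing [l] as observed.
Had Root spread, [nasal], [continuant] would have taken /n/'s values; they stay as in /s/, confirming the spreading constituent is exactly Node γ.

Node γ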